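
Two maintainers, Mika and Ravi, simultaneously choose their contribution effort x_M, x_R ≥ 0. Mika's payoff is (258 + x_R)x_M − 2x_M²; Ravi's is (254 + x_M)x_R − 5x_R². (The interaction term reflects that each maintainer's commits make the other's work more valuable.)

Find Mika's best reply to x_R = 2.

65

Expanding Mika's payoff: 258x_M + x_Rx_M − 2x_M².
∂π/∂x_M = 258 + x_R − 4x_M = 0, so x_M = 64.5 + 0.25x_R.
At x_R = 2: x_M = 64.5 + 0.25·2 = 65.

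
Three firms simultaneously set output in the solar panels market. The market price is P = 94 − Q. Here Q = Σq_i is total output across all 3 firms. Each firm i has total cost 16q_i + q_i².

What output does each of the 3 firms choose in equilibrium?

A representative firm's profit is π_i = q_i(94 − Q) − 16q_i − q_i², with Q = q_i + Σ_{j≠i} q_j.
First-order condition: 78 − 4q_i − Σ_{j≠i} q_j = 0.
In a symmetric equilibrium every firm chooses the same q, so Σ_{j≠i} q_j = 2q. The condition becomes 78 − 6q = 0, giving q = 78/6 = 13.

13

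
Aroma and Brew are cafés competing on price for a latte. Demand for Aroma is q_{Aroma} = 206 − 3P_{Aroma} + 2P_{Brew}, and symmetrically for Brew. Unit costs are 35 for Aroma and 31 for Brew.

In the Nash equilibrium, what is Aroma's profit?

5292

Aroma's profit: π = (P_{Aroma} − 35)(206 − 3P_{Aroma} + 2P_{Brew}).
∂π/∂P_{Aroma} = 311 − 6P_{Aroma} + 2P_{Brew} = 0 ⇒ P_{Aroma} = 311/6 + (1/3)P_{Brew}.
Similarly P_{Brew} = 299/6 + (1/3)P_{Aroma}.
Solving the two reaction functions simultaneously: (1 − (1/3)(1/3))P_{Aroma} = 311/6 + (1/3)·(299/6), so (8/9)P_{Aroma} = 616/9 and P_{Aroma} = 77.
Then P_{Brew} = 299/6 + (1/3)·77 = 75.5.
q_{Aroma} = 206 − 3·77 + 2·75.5 = 126.
Profit = (77 − 35)·126 = 5292.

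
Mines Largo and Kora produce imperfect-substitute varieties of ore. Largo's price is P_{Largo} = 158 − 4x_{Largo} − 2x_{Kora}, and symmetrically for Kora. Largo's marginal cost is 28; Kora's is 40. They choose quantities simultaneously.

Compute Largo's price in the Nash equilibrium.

81.6

Mine Largo's profit: π = x_{Largo}(158 − 4x_{Largo} − 2x_{Kora}) − 28x_{Largo}.
∂π/∂x_{Largo} = 130 − 8x_{Largo} − 2x_{Kora} = 0 ⇒ x_{Largo} = 16.25 − 0.25x_{Kora}.
Similarly x_{Kora} = 14.75 − 0.25x_{Largo}.
Plugging x_{Kora} into Largo's best response: x_{Largo} = 16.25 − 0.25(14.75 − 0.25x_{Largo}) ⇒ 0.9375x_{Largo} = 12.5625, so x_{Largo} = 13.4.
Then x_{Kora} = 14.75 − 0.25·13.4 = 11.4.
P_{Largo} = 158 − 4·13.4 − 2·11.4 = 81.6.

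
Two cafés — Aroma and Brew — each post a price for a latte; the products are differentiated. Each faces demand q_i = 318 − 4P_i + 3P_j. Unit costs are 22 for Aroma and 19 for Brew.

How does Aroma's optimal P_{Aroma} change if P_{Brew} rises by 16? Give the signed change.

6

Aroma's profit: π = (P_{Aroma} − 22)(318 − 4P_{Aroma} + 3P_{Brew}).
∂π/∂P_{Aroma} = 406 − 8P_{Aroma} + 3P_{Brew} = 0 ⇒ P_{Aroma} = 50.75 + 0.375P_{Brew}.
The reaction-function slope is 0.375, so a 16-unit rise in P_{Brew} moves P_{Aroma} by 0.375 × 16 = 6. Aroma's best response rises — the actions are strategic complements.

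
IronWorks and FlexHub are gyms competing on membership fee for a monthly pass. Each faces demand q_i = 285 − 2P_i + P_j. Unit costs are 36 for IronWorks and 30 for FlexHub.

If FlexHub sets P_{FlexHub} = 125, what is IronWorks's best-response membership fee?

120.5

IronWorks's profit: π = (P_{IronWorks} − 36)(285 − 2P_{IronWorks} + P_{FlexHub}).
∂π/∂P_{IronWorks} = 357 − 4P_{IronWorks} + P_{FlexHub} = 0 ⇒ P_{IronWorks} = 89.25 + 0.25P_{FlexHub}.
At P_{FlexHub} = 125: P_{IronWorks} = 89.25 + 0.25·125 = 120.5.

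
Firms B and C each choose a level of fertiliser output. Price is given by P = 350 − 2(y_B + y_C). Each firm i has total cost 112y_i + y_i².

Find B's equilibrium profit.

2655.1875

Firm B's profit: π = y_B(350 − 2(y_B + y_C)) − 112y_B − y_B².
∂π/∂y_B = 238 − 6y_B − 2y_C = 0, so y_B = 119/3 − (1/3)y_C.
By symmetry y_C = y_B; substituting into the reaction function, (4/3)y_B = 119/3 and y_B = 29.75.
Price P = 350 − 2·59.5 = 231.
B's profit: (231 − 112)·29.75 − (29.75)² = 2655.1875.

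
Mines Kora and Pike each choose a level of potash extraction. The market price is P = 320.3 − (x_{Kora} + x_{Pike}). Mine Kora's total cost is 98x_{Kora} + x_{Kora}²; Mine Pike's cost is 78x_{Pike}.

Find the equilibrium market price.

Mine Kora's profit: π = x_{Kora}(320.3 − (x_{Kora} + x_{Pike})) − 98x_{Kora} − x_{Kora}².
∂π/∂x_{Kora} = 222.3 − 4x_{Kora} − x_{Pike} = 0, so x_{Kora} = 55.575 − 0.25x_{Pike}.
For Pike: ∂π/∂x_{Pike} = 242.3 − 2x_{Pike} − x_{Kora} = 0 ⇒ x_{Pike} = 121.15 − 0.5x_{Kora}.
Solving the two reaction functions simultaneously: (1 − (−0.25)(−0.5))x_{Kora} = 55.575 − 0.25·121.15, so 0.875x_{Kora} = 25.2875 and x_{Kora} = 28.9.
Then x_{Pike} = 121.15 − 0.5·28.9 = 106.7.
Equilibrium price: P = 320.3 − 135.6 = 184.7.

184.7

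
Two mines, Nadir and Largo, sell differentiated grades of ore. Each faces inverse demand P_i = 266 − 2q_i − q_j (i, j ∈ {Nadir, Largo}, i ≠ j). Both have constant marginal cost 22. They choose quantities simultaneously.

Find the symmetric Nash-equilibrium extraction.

Mine Nadir's profit: π = q_{Nadir}(266 − 2q_{Nadir} − q_{Largo}) − 22q_{Nadir}.
∂π/∂q_{Nadir} = 244 − 4q_{Nadir} − q_{Largo} = 0 ⇒ q_{Nadir} = 61 − 0.25q_{Largo}.
Setting q_{Nadir} = q_{Largo} in the reaction function: q_{Nadir} = 61 − 0.25q_{Nadir}, so q_{Nadir} = 61 / 1.25 = 48.8.

48.8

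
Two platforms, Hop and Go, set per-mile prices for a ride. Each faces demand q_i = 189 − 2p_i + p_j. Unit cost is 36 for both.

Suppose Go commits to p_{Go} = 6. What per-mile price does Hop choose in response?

Hop's profit: π = (p_{Hop} − 36)(189 − 2p_{Hop} + p_{Go}).
∂π/∂p_{Hop} = 261 − 4p_{Hop} + p_{Go} = 0 ⇒ p_{Hop} = 65.25 + 0.25p_{Go}.
At p_{Go} = 6: p_{Hop} = 65.25 + 0.25·6 = 66.75.

66.75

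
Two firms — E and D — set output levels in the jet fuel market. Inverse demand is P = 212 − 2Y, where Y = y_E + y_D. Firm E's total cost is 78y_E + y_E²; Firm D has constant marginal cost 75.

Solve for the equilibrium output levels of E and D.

13.1, 27.7

Firm E's profit: π = y_E(212 − 2(y_E + y_D)) − 78y_E − y_E².
∂π/∂y_E = 134 − 6y_E − 2y_D = 0, so y_E = 67/3 − (1/3)y_D.
For D: ∂π/∂y_D = 137 − 4y_D − 2y_E = 0 ⇒ y_D = 34.25 − 0.5y_E.
Solving the two reaction functions simultaneously: (1 − (−1/3)(−0.5))y_E = 67/3 − (1/3)·34.25, so (5/6)y_E = 131/12 and y_E = 13.1.
Then y_D = 34.25 − 0.5·13.1 = 27.7.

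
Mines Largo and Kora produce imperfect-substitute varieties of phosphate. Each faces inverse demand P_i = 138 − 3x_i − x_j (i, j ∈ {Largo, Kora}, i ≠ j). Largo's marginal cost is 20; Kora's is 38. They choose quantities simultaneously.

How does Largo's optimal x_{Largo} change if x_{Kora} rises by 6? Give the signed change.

Mine Largo's profit: π = x_{Largo}(138 − 3x_{Largo} − x_{Kora}) − 20x_{Largo}.
∂π/∂x_{Largo} = 118 − 6x_{Largo} − x_{Kora} = 0 ⇒ x_{Largo} = 59/3 − (1/6)x_{Kora}.
The reaction-function slope is −1/6, so a 6-unit rise in x_{Kora} moves x_{Largo} by −1/6 × 6 = −1. Largo's best response falls — the actions are strategic substitutes.

-1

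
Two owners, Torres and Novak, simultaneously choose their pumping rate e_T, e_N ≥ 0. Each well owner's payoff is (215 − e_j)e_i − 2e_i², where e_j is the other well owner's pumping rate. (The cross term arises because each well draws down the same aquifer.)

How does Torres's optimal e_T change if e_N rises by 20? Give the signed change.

Torres's payoff is (215 − e_N)e_T − 2e_T².
∂π/∂e_T = 215 − e_N − 4e_T = 0, so e_T = 53.75 − 0.25e_N.
The reaction-function slope is −0.25, so a 20-unit rise in e_N moves e_T by −0.25 × 20 = −5. Torres's best response falls — the actions are strategic substitutes.

-5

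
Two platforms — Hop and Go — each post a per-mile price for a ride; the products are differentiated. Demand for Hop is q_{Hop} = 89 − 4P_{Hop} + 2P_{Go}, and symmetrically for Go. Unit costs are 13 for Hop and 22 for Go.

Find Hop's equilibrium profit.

547.56

Hop's profit: π = (P_{Hop} − 13)(89 − 4P_{Hop} + 2P_{Go}).
∂π/∂P_{Hop} = 141 − 8P_{Hop} + 2P_{Go} = 0 ⇒ P_{Hop} = 17.625 + 0.25P_{Go}.
Similarly P_{Go} = 22.125 + 0.25P_{Hop}.
Solving the two reaction functions simultaneously: (1 − (0.25)(0.25))P_{Hop} = 17.625 + 0.25·22.125, so 0.9375P_{Hop} = 741/32 and P_{Hop} = 24.7.
Then P_{Go} = 22.125 + 0.25·24.7 = 28.3.
q_{Hop} = 89 − 4·24.7 + 2·28.3 = 46.8.
Profit = (24.7 − 13)·46.8 = 547.56.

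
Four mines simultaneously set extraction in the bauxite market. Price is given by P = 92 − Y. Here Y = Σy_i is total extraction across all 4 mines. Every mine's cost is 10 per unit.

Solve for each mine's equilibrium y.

A representative mine's profit is π_i = y_i(92 − Y) − 10y_i, with Y = y_i + Σ_{j≠i} y_j.
First-order condition: 82 − 2y_i − Σ_{j≠i} y_j = 0.
In a symmetric equilibrium every mine chooses the same y, so Σ_{j≠i} y_j = 3y. The condition becomes 82 − 5y = 0, giving y = 82/5 = 16.4.

16.4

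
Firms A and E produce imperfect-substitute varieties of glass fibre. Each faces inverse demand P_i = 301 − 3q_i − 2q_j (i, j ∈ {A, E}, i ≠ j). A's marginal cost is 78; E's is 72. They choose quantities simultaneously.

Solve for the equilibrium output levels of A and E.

27.5, 29

Firm A's profit: π = q_A(301 − 3q_A − 2q_E) − 78q_A.
∂π/∂q_A = 223 − 6q_A − 2q_E = 0 ⇒ q_A = 223/6 − (1/3)q_E.
Similarly q_E = 229/6 − (1/3)q_A.
Plugging q_E into A's best response: q_A = 223/6 − (1/3)(229/6 − (1/3)q_A) ⇒ (8/9)q_A = 220/9, so q_A = 27.5.
Then q_E = 229/6 − (1/3)·27.5 = 29.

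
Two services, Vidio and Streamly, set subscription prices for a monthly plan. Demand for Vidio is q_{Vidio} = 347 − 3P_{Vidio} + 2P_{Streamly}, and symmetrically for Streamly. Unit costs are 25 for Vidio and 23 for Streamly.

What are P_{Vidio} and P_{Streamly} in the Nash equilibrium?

Vidio's profit: π = (P_{Vidio} − 25)(347 − 3P_{Vidio} + 2P_{Streamly}).
∂π/∂P_{Vidio} = 422 − 6P_{Vidio} + 2P_{Streamly} = 0 ⇒ P_{Vidio} = 211/3 + (1/3)P_{Streamly}.
Similarly P_{Streamly} = 208/3 + (1/3)P_{Vidio}.
Plugging P_{Streamly} into Vidio's best response: P_{Vidio} = 211/3 + (1/3)(208/3 + (1/3)P_{Vidio}) ⇒ (8/9)P_{Vidio} = 841/9, so P_{Vidio} = 105.125.
Then P_{Streamly} = 208/3 + (1/3)·105.125 = 104.375.

105.125, 104.375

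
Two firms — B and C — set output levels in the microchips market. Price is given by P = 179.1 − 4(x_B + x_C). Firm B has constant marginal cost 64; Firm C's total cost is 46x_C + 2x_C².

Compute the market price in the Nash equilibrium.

106.44

Firm B's profit: π = x_B(179.1 − 4(x_B + x_C)) − 64x_B.
∂π/∂x_B = 115.1 − 8x_B − 4x_C = 0, so x_B = 14.3875 − 0.5x_C.
For C: ∂π/∂x_C = 133.1 − 12x_C − 4x_B = 0 ⇒ x_C = 1331/120 − (1/3)x_B.
Plugging x_C into B's best response: x_B = 14.3875 − 0.5(1331/120 − (1/3)x_B) ⇒ (5/6)x_B = 1061/120, so x_B = 10.61.
Then x_C = 1331/120 − (1/3)·10.61 = 7.555.
Equilibrium price: P = 179.1 − 4·18.165 = 106.44.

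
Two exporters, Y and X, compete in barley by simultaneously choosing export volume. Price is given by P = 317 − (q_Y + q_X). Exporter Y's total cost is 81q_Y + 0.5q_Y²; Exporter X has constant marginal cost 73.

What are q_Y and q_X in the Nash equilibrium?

45.6, 99.2

Exporter Y's profit: π = q_Y(317 − (q_Y + q_X)) − 81q_Y − 0.5q_Y².
∂π/∂q_Y = 236 − 3q_Y − q_X = 0, so q_Y = 236/3 − (1/3)q_X.
For X: ∂π/∂q_X = 244 − 2q_X − q_Y = 0 ⇒ q_X = 122 − 0.5q_Y.
Plugging q_X into Y's best response: q_Y = 236/3 − (1/3)(122 − 0.5q_Y) ⇒ (5/6)q_Y = 38, so q_Y = 45.6.
Then q_X = 122 − 0.5·45.6 = 99.2.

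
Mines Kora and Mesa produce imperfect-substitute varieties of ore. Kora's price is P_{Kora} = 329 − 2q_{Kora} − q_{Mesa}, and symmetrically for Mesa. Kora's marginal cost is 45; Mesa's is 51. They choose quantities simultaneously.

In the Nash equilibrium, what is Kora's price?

159.4

Mine Kora's profit: π = q_{Kora}(329 − 2q_{Kora} − q_{Mesa}) − 45q_{Kora}.
∂π/∂q_{Kora} = 284 − 4q_{Kora} − q_{Mesa} = 0 ⇒ q_{Kora} = 71 − 0.25q_{Mesa}.
Similarly q_{Mesa} = 69.5 − 0.25q_{Kora}.
Plugging q_{Mesa} into Kora's best response: q_{Kora} = 71 − 0.25(69.5 − 0.25q_{Kora}) ⇒ 0.9375q_{Kora} = 53.625, so q_{Kora} = 57.2.
Then q_{Mesa} = 69.5 − 0.25·57.2 = 55.2.
P_{Kora} = 329 − 2·57.2 − 55.2 = 159.4.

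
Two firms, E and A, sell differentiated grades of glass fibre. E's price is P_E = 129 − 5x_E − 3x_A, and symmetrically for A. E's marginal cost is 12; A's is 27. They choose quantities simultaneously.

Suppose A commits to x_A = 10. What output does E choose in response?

Firm E's profit: π = x_E(129 − 5x_E − 3x_A) − 12x_E.
∂π/∂x_E = 117 − 10x_E − 3x_A = 0 ⇒ x_E = 11.7 − 0.3x_A.
At x_A = 10: x_E = 11.7 − 0.3·10 = 8.7.

8.7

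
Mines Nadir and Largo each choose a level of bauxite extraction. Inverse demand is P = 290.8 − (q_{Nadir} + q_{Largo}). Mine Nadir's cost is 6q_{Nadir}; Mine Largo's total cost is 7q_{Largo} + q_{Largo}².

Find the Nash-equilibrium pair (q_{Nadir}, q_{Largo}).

122.2, 40.4

Mine Nadir's profit: π = q_{Nadir}(290.8 − (q_{Nadir} + q_{Largo})) − 6q_{Nadir}.
∂π/∂q_{Nadir} = 284.8 − 2q_{Nadir} − q_{Largo} = 0, so q_{Nadir} = 142.4 − 0.5q_{Largo}.
For Largo: ∂π/∂q_{Largo} = 283.8 − 4q_{Largo} − q_{Nadir} = 0 ⇒ q_{Largo} = 70.95 − 0.25q_{Nadir}.
Substituting the second reaction function into the first: q_{Nadir} = 142.4 − 0.5(70.95 − 0.25q_{Nadir}), which gives 0.875q_{Nadir} = 106.925 ⇒ q_{Nadir} = 122.2.
Then q_{Largo} = 70.95 − 0.25·122.2 = 40.4.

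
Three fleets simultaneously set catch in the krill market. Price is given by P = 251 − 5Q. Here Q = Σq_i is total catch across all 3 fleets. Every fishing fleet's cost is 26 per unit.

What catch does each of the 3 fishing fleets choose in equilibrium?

11.25

A representative fishing fleet's profit is π_i = q_i(251 − 5Q) − 26q_i, with Q = q_i + Σ_{j≠i} q_j.
First-order condition: 225 − 10q_i − 5Σ_{j≠i} q_j = 0.
With identical fishing fleets, set every q_j = q: then 225 − 10q − 10q = 0, i.e. q = 225/20 = 11.25.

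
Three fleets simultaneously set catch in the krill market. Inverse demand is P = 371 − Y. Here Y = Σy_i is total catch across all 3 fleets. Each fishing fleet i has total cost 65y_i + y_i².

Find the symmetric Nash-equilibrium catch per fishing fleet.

51

A representative fishing fleet's profit is π_i = y_i(371 − Y) − 65y_i − y_i², with Y = y_i + Σ_{j≠i} y_j.
First-order condition: 306 − 4y_i − Σ_{j≠i} y_j = 0.
Imposing symmetry (y_j = y for all j) turns Σ_{j≠i} y_j into 2y, so 306 = 6y and y = 51.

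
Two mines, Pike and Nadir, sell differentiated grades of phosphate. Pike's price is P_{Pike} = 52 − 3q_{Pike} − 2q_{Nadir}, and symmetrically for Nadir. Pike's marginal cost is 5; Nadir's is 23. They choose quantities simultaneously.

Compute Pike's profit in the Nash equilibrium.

147

Mine Pike's profit: π = q_{Pike}(52 − 3q_{Pike} − 2q_{Nadir}) − 5q_{Pike}.
∂π/∂q_{Pike} = 47 − 6q_{Pike} − 2q_{Nadir} = 0 ⇒ q_{Pike} = 47/6 − (1/3)q_{Nadir}.
Similarly q_{Nadir} = 29/6 − (1/3)q_{Pike}.
Plugging q_{Nadir} into Pike's best response: q_{Pike} = 47/6 − (1/3)(29/6 − (1/3)q_{Pike}) ⇒ (8/9)q_{Pike} = 56/9, so q_{Pike} = 7.
Then q_{Nadir} = 29/6 − (1/3)·7 = 2.5.
P_{Pike} = 52 − 3·7 − 2·2.5 = 26.
Profit = (26 − 5)·7 = 147.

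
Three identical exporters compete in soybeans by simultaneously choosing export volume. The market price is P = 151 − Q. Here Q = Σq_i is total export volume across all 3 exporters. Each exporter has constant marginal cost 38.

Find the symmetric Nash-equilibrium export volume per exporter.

28.25

A representative exporter's profit is π_i = q_i(151 − Q) − 38q_i, with Q = q_i + Σ_{j≠i} q_j.
First-order condition: 113 − 2q_i − Σ_{j≠i} q_j = 0.
With identical exporters, set every q_j = q: then 113 − 2q − 2q = 0, i.e. q = 113/4 = 28.25.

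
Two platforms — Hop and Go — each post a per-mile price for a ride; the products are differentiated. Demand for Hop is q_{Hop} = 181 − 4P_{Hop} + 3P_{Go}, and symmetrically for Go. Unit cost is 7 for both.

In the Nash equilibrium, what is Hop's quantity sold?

Hop's profit: π = (P_{Hop} − 7)(181 − 4P_{Hop} + 3P_{Go}).
∂π/∂P_{Hop} = 209 − 8P_{Hop} + 3P_{Go} = 0 ⇒ P_{Hop} = 26.125 + 0.375P_{Go}.
The game is symmetric, so in equilibrium P_{Go} = P_{Hop}: the reaction function gives 0.625P_{Hop} = 26.125, hence P_{Hop} = 41.8.
q_{Hop} = 181 − 4·41.8 + 3·41.8 = 139.2.

139.2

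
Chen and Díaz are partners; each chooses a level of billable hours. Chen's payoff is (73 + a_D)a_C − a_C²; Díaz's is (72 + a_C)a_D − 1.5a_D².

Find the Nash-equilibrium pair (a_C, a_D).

58.2, 43.4

Expanding Chen's payoff: 73a_C + a_Da_C − a_C².
∂π/∂a_C = 73 + a_D − 2a_C = 0, so a_C = 36.5 + 0.5a_D.
Likewise for Díaz: a_D = 24 + (1/3)a_C.
Solving the two reaction functions simultaneously: (1 − (0.5)(1/3))a_C = 36.5 + 0.5·24, so (5/6)a_C = 48.5 and a_C = 58.2.
Then a_D = 24 + (1/3)·58.2 = 43.4.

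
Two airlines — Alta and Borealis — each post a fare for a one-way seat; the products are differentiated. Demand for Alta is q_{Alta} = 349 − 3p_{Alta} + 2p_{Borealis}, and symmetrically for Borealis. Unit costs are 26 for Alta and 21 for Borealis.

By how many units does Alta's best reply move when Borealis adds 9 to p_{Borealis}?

Alta's profit: π = (p_{Alta} − 26)(349 − 3p_{Alta} + 2p_{Borealis}).
∂π/∂p_{Alta} = 427 − 6p_{Alta} + 2p_{Borealis} = 0 ⇒ p_{Alta} = 427/6 + (1/3)p_{Borealis}.
The reaction-function slope is 1/3, so a 9-unit rise in p_{Borealis} moves p_{Alta} by 1/3 × 9 = 3. Alta's best response rises — the actions are strategic complements.

3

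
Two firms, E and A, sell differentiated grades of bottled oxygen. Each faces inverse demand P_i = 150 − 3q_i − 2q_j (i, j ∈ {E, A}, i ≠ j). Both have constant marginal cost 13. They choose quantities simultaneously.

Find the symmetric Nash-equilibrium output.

Firm E's profit: π = q_E(150 − 3q_E − 2q_A) − 13q_E.
∂π/∂q_E = 137 − 6q_E − 2q_A = 0 ⇒ q_E = 137/6 − (1/3)q_A.
Setting q_E = q_A in the reaction function: q_E = 137/6 − (1/3)q_E, so q_E = (137/6) / (4/3) = 17.125.

17.125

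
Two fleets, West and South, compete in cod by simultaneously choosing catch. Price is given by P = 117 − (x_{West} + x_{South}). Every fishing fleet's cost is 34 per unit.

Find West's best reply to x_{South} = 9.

Fishing fleet West's profit: π = x_{West}(117 − (x_{West} + x_{South})) − 34x_{West}.
∂π/∂x_{West} = 83 − 2x_{West} − x_{South} = 0, so x_{West} = 41.5 − 0.5x_{South}.
At x_{South} = 9: x_{West} = 41.5 − 0.5·9 = 37.

37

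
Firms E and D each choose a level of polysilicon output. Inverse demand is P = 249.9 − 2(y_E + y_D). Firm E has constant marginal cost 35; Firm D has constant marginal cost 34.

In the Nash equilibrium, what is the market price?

Firm E's profit: π = y_E(249.9 − 2(y_E + y_D)) − 35y_E.
∂π/∂y_E = 214.9 − 4y_E − 2y_D = 0, so y_E = 53.725 − 0.5y_D.
By the same steps for D: y_D = 53.975 − 0.5y_E.
Plugging y_D into E's best response: y_E = 53.725 − 0.5(53.975 − 0.5y_E) ⇒ 0.75y_E = 26.7375, so y_E = 35.65.
Then y_D = 53.975 − 0.5·35.65 = 36.15.
Equilibrium price: P = 249.9 − 2·71.8 = 106.3.

106.3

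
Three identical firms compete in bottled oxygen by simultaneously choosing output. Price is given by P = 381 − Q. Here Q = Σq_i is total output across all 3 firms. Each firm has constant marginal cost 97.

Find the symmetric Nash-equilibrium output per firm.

71

A representative firm's profit is π_i = q_i(381 − Q) − 97q_i, with Q = q_i + Σ_{j≠i} q_j.
First-order condition: 284 − 2q_i − Σ_{j≠i} q_j = 0.
Imposing symmetry (q_j = q for all j) turns Σ_{j≠i} q_j into 2q, so 284 = 4q and q = 71.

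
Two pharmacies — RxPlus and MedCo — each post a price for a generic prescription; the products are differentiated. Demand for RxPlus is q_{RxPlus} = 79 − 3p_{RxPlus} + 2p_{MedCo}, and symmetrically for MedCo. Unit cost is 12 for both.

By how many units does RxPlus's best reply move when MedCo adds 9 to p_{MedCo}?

3

RxPlus's profit: π = (p_{RxPlus} − 12)(79 − 3p_{RxPlus} + 2p_{MedCo}).
∂π/∂p_{RxPlus} = 115 − 6p_{RxPlus} + 2p_{MedCo} = 0 ⇒ p_{RxPlus} = 115/6 + (1/3)p_{MedCo}.
The reaction-function slope is 1/3, so a 9-unit rise in p_{MedCo} moves p_{RxPlus} by 1/3 × 9 = 3. RxPlus's best response rises — the actions are strategic complements.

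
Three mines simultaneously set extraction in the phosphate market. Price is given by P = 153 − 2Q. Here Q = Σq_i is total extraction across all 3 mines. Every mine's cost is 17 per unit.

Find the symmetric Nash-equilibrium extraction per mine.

17

A representative mine's profit is π_i = q_i(153 − 2Q) − 17q_i, with Q = q_i + Σ_{j≠i} q_j.
First-order condition: 136 − 4q_i − 2Σ_{j≠i} q_j = 0.
In a symmetric equilibrium every mine chooses the same q, so Σ_{j≠i} q_j = 2q. The condition becomes 136 − 8q = 0, giving q = 136/8 = 17.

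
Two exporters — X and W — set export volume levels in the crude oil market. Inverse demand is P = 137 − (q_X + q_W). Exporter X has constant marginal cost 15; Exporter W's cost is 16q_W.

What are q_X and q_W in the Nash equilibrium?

Exporter X's profit: π = q_X(137 − (q_X + q_W)) − 15q_X.
∂π/∂q_X = 122 − 2q_X − q_W = 0, so q_X = 61 − 0.5q_W.
By the same steps for W: q_W = 60.5 − 0.5q_X.
Solving the two reaction functions simultaneously: (1 − (−0.5)(−0.5))q_X = 61 − 0.5·60.5, so 0.75q_X = 30.75 and q_X = 41.
Then q_W = 60.5 − 0.5·41 = 40.

41, 40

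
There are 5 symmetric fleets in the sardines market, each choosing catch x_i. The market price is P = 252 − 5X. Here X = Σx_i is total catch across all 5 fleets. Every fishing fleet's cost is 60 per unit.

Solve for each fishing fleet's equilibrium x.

6.4

A representative fishing fleet's profit is π_i = x_i(252 − 5X) − 60x_i, with X = x_i + Σ_{j≠i} x_j.
First-order condition: 192 − 10x_i − 5Σ_{j≠i} x_j = 0.
With identical fishing fleets, set every x_j = x: then 192 − 10x − 20x = 0, i.e. x = 192/30 = 6.4.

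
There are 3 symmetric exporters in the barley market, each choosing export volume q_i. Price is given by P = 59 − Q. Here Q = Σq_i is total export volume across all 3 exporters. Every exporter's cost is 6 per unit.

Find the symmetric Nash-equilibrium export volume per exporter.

13.25

A representative exporter's profit is π_i = q_i(59 − Q) − 6q_i, with Q = q_i + Σ_{j≠i} q_j.
First-order condition: 53 − 2q_i − Σ_{j≠i} q_j = 0.
With identical exporters, set every q_j = q: then 53 − 2q − 2q = 0, i.e. q = 53/4 = 13.25.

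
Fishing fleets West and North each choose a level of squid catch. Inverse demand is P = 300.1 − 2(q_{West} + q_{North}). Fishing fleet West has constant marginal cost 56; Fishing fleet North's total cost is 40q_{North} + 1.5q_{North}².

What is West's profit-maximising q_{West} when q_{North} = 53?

34.525

Fishing fleet West's profit: π = q_{West}(300.1 − 2(q_{West} + q_{North})) − 56q_{West}.
∂π/∂q_{West} = 244.1 − 4q_{West} − 2q_{North} = 0, so q_{West} = 61.025 − 0.5q_{North}.
At q_{North} = 53: q_{West} = 61.025 − 0.5·53 = 34.525.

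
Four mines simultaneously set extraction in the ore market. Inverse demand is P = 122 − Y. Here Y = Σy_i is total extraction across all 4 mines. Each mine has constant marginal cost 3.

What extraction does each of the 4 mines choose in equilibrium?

A representative mine's profit is π_i = y_i(122 − Y) − 3y_i, with Y = y_i + Σ_{j≠i} y_j.
First-order condition: 119 − 2y_i − Σ_{j≠i} y_j = 0.
In a symmetric equilibrium every mine chooses the same y, so Σ_{j≠i} y_j = 3y. The condition becomes 119 − 5y = 0, giving y = 119/5 = 23.8.

23.8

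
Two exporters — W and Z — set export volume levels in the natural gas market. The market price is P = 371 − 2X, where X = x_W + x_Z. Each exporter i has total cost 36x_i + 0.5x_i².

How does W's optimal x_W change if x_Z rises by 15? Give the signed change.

Exporter W's profit: π = x_W(371 − 2(x_W + x_Z)) − 36x_W − 0.5x_W².
∂π/∂x_W = 335 − 5x_W − 2x_Z = 0, so x_W = 67 − 0.4x_Z.
The reaction-function slope is −0.4, so a 15-unit rise in x_Z moves x_W by −0.4 × 15 = −6. W's best response falls — the actions are strategic substitutes.

-6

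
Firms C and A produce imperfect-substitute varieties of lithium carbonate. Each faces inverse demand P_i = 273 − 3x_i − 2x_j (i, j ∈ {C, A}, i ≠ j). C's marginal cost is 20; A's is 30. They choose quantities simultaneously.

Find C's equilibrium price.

Firm C's profit: π = x_C(273 − 3x_C − 2x_A) − 20x_C.
∂π/∂x_C = 253 − 6x_C − 2x_A = 0 ⇒ x_C = 253/6 − (1/3)x_A.
Similarly x_A = 40.5 − (1/3)x_C.
Plugging x_A into C's best response: x_C = 253/6 − (1/3)(40.5 − (1/3)x_C) ⇒ (8/9)x_C = 86/3, so x_C = 32.25.
Then x_A = 40.5 − (1/3)·32.25 = 29.75.
P_C = 273 − 3·32.25 − 2·29.75 = 116.75.

116.75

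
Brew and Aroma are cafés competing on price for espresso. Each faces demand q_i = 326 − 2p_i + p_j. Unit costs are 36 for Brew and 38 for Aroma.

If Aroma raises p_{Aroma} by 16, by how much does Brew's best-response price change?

4

Brew's profit: π = (p_{Brew} − 36)(326 − 2p_{Brew} + p_{Aroma}).
∂π/∂p_{Brew} = 398 − 4p_{Brew} + p_{Aroma} = 0 ⇒ p_{Brew} = 99.5 + 0.25p_{Aroma}.
The reaction-function slope is 0.25, so a 16-unit rise in p_{Aroma} moves p_{Brew} by 0.25 × 16 = 4. Brew's best response rises — the actions are strategic complements.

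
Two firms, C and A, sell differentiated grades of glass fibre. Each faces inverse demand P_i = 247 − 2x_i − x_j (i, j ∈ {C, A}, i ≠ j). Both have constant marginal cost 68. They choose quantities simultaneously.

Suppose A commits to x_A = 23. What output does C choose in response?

Firm C's profit: π = x_C(247 − 2x_C − x_A) − 68x_C.
∂π/∂x_C = 179 − 4x_C − x_A = 0 ⇒ x_C = 44.75 − 0.25x_A.
At x_A = 23: x_C = 44.75 − 0.25·23 = 39.

39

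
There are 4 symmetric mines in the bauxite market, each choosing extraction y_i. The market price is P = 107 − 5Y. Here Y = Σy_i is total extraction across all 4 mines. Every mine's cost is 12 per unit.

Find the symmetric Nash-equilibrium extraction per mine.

A representative mine's profit is π_i = y_i(107 − 5Y) − 12y_i, with Y = y_i + Σ_{j≠i} y_j.
First-order condition: 95 − 10y_i − 5Σ_{j≠i} y_j = 0.
Imposing symmetry (y_j = y for all j) turns Σ_{j≠i} y_j into 3y, so 95 = 25y and y = 3.8.

3.8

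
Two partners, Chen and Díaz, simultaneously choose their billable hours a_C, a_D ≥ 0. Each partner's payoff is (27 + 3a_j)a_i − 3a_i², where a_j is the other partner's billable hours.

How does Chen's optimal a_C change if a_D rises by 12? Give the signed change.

Chen's payoff is (27 + 3a_D)a_C − 3a_C².
∂π/∂a_C = 27 + 3a_D − 6a_C = 0, so a_C = 4.5 + 0.5a_D.
The reaction-function slope is 0.5, so a 12-unit rise in a_D moves a_C by 0.5 × 12 = 6. Chen's best response rises — the actions are strategic complements.

6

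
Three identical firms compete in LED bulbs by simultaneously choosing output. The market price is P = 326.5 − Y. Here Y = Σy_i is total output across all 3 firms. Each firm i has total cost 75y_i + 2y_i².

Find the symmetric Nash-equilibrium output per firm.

31.4375

A representative firm's profit is π_i = y_i(326.5 − Y) − 75y_i − 2y_i², with Y = y_i + Σ_{j≠i} y_j.
First-order condition: 251.5 − 6y_i − Σ_{j≠i} y_j = 0.
With identical firms, set every y_j = y: then 251.5 − 6y − 2y = 0, i.e. y = 251.5/8 = 31.4375.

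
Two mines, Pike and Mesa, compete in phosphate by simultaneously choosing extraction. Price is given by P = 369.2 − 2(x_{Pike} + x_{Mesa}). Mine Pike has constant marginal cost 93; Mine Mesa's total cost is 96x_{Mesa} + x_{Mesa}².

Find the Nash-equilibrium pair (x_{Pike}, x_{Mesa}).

55.54, 27.02

Mine Pike's profit: π = x_{Pike}(369.2 − 2(x_{Pike} + x_{Mesa})) − 93x_{Pike}.
∂π/∂x_{Pike} = 276.2 − 4x_{Pike} − 2x_{Mesa} = 0, so x_{Pike} = 69.05 − 0.5x_{Mesa}.
For Mesa: ∂π/∂x_{Mesa} = 273.2 − 6x_{Mesa} − 2x_{Pike} = 0 ⇒ x_{Mesa} = 683/15 − (1/3)x_{Pike}.
Plugging x_{Mesa} into Pike's best response: x_{Pike} = 69.05 − 0.5(683/15 − (1/3)x_{Pike}) ⇒ (5/6)x_{Pike} = 2777/60, so x_{Pike} = 55.54.
Then x_{Mesa} = 683/15 − (1/3)·55.54 = 27.02.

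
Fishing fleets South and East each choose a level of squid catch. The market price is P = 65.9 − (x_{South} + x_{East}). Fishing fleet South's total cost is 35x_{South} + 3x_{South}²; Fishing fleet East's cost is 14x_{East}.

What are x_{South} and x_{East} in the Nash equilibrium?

Fishing fleet South's profit: π = x_{South}(65.9 − (x_{South} + x_{East})) − 35x_{South} − 3x_{South}².
∂π/∂x_{South} = 30.9 − 8x_{South} − x_{East} = 0, so x_{South} = 3.8625 − 0.125x_{East}.
For East: ∂π/∂x_{East} = 51.9 − 2x_{East} − x_{South} = 0 ⇒ x_{East} = 25.95 − 0.5x_{South}.
Plugging x_{East} into South's best response: x_{South} = 3.8625 − 0.125(25.95 − 0.5x_{South}) ⇒ 0.9375x_{South} = 99/160, so x_{South} = 0.66.
Then x_{East} = 25.95 − 0.5·0.66 = 25.62.

0.66, 25.62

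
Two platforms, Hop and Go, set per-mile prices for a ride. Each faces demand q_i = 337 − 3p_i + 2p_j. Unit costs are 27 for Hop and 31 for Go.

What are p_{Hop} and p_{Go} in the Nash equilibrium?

105.25, 106.75

Hop's profit: π = (p_{Hop} − 27)(337 − 3p_{Hop} + 2p_{Go}).
∂π/∂p_{Hop} = 418 − 6p_{Hop} + 2p_{Go} = 0 ⇒ p_{Hop} = 209/3 + (1/3)p_{Go}.
Similarly p_{Go} = 215/3 + (1/3)p_{Hop}.
Solving the two reaction functions simultaneously: (1 − (1/3)(1/3))p_{Hop} = 209/3 + (1/3)·(215/3), so (8/9)p_{Hop} = 842/9 and p_{Hop} = 105.25.
Then p_{Go} = 215/3 + (1/3)·105.25 = 106.75.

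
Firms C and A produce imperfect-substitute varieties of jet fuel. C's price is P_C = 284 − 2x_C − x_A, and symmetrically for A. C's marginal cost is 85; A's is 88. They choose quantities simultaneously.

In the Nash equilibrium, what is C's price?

165

Firm C's profit: π = x_C(284 − 2x_C − x_A) − 85x_C.
∂π/∂x_C = 199 − 4x_C − x_A = 0 ⇒ x_C = 49.75 − 0.25x_A.
Similarly x_A = 49 − 0.25x_C.
Plugging x_A into C's best response: x_C = 49.75 − 0.25(49 − 0.25x_C) ⇒ 0.9375x_C = 37.5, so x_C = 40.
Then x_A = 49 − 0.25·40 = 39.
P_C = 284 − 2·40 − 39 = 165.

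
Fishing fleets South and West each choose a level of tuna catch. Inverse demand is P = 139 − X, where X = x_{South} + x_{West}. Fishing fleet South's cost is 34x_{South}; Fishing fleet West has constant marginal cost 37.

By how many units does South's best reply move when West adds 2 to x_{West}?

-1

Fishing fleet South's profit: π = x_{South}(139 − (x_{South} + x_{West})) − 34x_{South}.
∂π/∂x_{South} = 105 − 2x_{South} − x_{West} = 0, so x_{South} = 52.5 − 0.5x_{West}.
The reaction-function slope is −0.5, so a 2-unit rise in x_{West} moves x_{South} by −0.5 × 2 = −1. South's best response falls — the actions are strategic substitutes.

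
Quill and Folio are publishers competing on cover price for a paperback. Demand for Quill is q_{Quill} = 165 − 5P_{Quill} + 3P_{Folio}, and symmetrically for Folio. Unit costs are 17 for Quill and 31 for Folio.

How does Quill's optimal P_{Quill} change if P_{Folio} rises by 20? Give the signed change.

Quill's profit: π = (P_{Quill} − 17)(165 − 5P_{Quill} + 3P_{Folio}).
∂π/∂P_{Quill} = 250 − 10P_{Quill} + 3P_{Folio} = 0 ⇒ P_{Quill} = 25 + 0.3P_{Folio}.
The reaction-function slope is 0.3, so a 20-unit rise in P_{Folio} moves P_{Quill} by 0.3 × 20 = 6. Quill's best response rises — the actions are strategic complements.

6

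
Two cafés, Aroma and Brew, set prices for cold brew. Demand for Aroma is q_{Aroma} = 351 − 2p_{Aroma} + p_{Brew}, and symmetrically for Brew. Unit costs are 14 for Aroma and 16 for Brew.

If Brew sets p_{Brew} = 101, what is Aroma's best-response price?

Aroma's profit: π = (p_{Aroma} − 14)(351 − 2p_{Aroma} + p_{Brew}).
∂π/∂p_{Aroma} = 379 − 4p_{Aroma} + p_{Brew} = 0 ⇒ p_{Aroma} = 94.75 + 0.25p_{Brew}.
At p_{Brew} = 101: p_{Aroma} = 94.75 + 0.25·101 = 120.

120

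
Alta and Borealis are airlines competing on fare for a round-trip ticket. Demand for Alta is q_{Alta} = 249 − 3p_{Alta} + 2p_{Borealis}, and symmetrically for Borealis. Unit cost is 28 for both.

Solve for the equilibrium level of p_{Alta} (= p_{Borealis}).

83.25

Alta's profit: π = (p_{Alta} − 28)(249 − 3p_{Alta} + 2p_{Borealis}).
∂π/∂p_{Alta} = 333 − 6p_{Alta} + 2p_{Borealis} = 0 ⇒ p_{Alta} = 55.5 + (1/3)p_{Borealis}.
The game is symmetric, so in equilibrium p_{Borealis} = p_{Alta}: the reaction function gives (2/3)p_{Alta} = 55.5, hence p_{Alta} = 83.25.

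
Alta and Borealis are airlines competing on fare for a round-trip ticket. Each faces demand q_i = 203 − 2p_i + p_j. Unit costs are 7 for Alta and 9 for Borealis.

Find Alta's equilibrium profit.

Alta's profit: π = (p_{Alta} − 7)(203 − 2p_{Alta} + p_{Borealis}).
∂π/∂p_{Alta} = 217 − 4p_{Alta} + p_{Borealis} = 0 ⇒ p_{Alta} = 54.25 + 0.25p_{Borealis}.
Similarly p_{Borealis} = 55.25 + 0.25p_{Alta}.
Substituting the second reaction function into the first: p_{Alta} = 54.25 + 0.25(55.25 + 0.25p_{Alta}), which gives 0.9375p_{Alta} = 68.0625 ⇒ p_{Alta} = 72.6.
Then p_{Borealis} = 55.25 + 0.25·72.6 = 73.4.
q_{Alta} = 203 − 2·72.6 + 73.4 = 131.2.
Profit = (72.6 − 7)·131.2 = 8606.72.

8606.72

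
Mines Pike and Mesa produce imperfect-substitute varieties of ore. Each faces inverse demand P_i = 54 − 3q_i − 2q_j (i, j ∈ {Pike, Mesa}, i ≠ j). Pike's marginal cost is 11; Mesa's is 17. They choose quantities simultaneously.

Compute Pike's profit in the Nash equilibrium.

99.1875

Mine Pike's profit: π = q_{Pike}(54 − 3q_{Pike} − 2q_{Mesa}) − 11q_{Pike}.
∂π/∂q_{Pike} = 43 − 6q_{Pike} − 2q_{Mesa} = 0 ⇒ q_{Pike} = 43/6 − (1/3)q_{Mesa}.
Similarly q_{Mesa} = 37/6 − (1/3)q_{Pike}.
Solving the two reaction functions simultaneously: (1 − (−1/3)(−1/3))q_{Pike} = 43/6 − (1/3)·(37/6), so (8/9)q_{Pike} = 46/9 and q_{Pike} = 5.75.
Then q_{Mesa} = 37/6 − (1/3)·5.75 = 4.25.
P_{Pike} = 54 − 3·5.75 − 2·4.25 = 28.25.
Profit = (28.25 − 11)·5.75 = 99.1875.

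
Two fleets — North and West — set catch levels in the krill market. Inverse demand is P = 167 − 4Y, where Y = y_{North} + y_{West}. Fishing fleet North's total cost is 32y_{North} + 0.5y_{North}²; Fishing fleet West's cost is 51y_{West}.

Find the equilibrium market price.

Fishing fleet North's profit: π = y_{North}(167 − 4(y_{North} + y_{West})) − 32y_{North} − 0.5y_{North}².
∂π/∂y_{North} = 135 − 9y_{North} − 4y_{West} = 0, so y_{North} = 15 − (4/9)y_{West}.
For West: ∂π/∂y_{West} = 116 − 8y_{West} − 4y_{North} = 0 ⇒ y_{West} = 14.5 − 0.5y_{North}.
Substituting the second reaction function into the first: y_{North} = 15 − (4/9)(14.5 − 0.5y_{North}), which gives (7/9)y_{North} = 77/9 ⇒ y_{North} = 11.
Then y_{West} = 14.5 − 0.5·11 = 9.
Equilibrium price: P = 167 − 4·20 = 87.

87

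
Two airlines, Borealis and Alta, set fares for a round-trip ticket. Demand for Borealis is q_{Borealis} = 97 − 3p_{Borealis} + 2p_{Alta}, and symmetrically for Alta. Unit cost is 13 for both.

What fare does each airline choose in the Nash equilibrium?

Borealis's profit: π = (p_{Borealis} − 13)(97 − 3p_{Borealis} + 2p_{Alta}).
∂π/∂p_{Borealis} = 136 − 6p_{Borealis} + 2p_{Alta} = 0 ⇒ p_{Borealis} = 68/3 + (1/3)p_{Alta}.
The game is symmetric, so in equilibrium p_{Alta} = p_{Borealis}: the reaction function gives (2/3)p_{Borealis} = 68/3, hence p_{Borealis} = 34.

34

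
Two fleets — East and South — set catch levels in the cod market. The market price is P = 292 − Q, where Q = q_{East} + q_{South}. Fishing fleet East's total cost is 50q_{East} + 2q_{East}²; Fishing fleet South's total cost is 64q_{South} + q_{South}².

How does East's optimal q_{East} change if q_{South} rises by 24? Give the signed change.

-4

Fishing fleet East's profit: π = q_{East}(292 − (q_{East} + q_{South})) − 50q_{East} − 2q_{East}².
∂π/∂q_{East} = 242 − 6q_{East} − q_{South} = 0, so q_{East} = 121/3 − (1/6)q_{South}.
The reaction-function slope is −1/6, so a 24-unit rise in q_{South} moves q_{East} by −1/6 × 24 = −4. East's best response falls — the actions are strategic substitutes.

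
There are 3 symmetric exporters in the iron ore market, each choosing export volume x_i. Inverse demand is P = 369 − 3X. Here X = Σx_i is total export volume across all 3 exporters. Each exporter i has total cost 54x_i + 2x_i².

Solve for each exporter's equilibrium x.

19.6875

A representative exporter's profit is π_i = x_i(369 − 3X) − 54x_i − 2x_i², with X = x_i + Σ_{j≠i} x_j.
First-order condition: 315 − 10x_i − 3Σ_{j≠i} x_j = 0.
Imposing symmetry (x_j = x for all j) turns Σ_{j≠i} x_j into 2x, so 315 = 16x and x = 19.6875.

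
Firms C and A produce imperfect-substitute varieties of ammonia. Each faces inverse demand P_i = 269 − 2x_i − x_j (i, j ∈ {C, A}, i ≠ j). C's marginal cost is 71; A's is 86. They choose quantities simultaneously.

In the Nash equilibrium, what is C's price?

Firm C's profit: π = x_C(269 − 2x_C − x_A) − 71x_C.
∂π/∂x_C = 198 − 4x_C − x_A = 0 ⇒ x_C = 49.5 − 0.25x_A.
Similarly x_A = 45.75 − 0.25x_C.
Plugging x_A into C's best response: x_C = 49.5 − 0.25(45.75 − 0.25x_C) ⇒ 0.9375x_C = 38.0625, so x_C = 40.6.
Then x_A = 45.75 − 0.25·40.6 = 35.6.
P_C = 269 − 2·40.6 − 35.6 = 152.2.

152.2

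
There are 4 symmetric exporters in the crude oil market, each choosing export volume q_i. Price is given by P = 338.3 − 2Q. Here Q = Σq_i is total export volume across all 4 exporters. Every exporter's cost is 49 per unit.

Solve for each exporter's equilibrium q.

A representative exporter's profit is π_i = q_i(338.3 − 2Q) − 49q_i, with Q = q_i + Σ_{j≠i} q_j.
First-order condition: 289.3 − 4q_i − 2Σ_{j≠i} q_j = 0.
With identical exporters, set every q_j = q: then 289.3 − 4q − 6q = 0, i.e. q = 289.3/10 = 28.93.

28.93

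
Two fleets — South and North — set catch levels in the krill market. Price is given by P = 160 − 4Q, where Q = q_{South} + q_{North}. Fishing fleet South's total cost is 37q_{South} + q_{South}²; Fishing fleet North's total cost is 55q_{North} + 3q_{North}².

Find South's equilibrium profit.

551.25

Fishing fleet South's profit: π = q_{South}(160 − 4(q_{South} + q_{North})) − 37q_{South} − q_{South}².
∂π/∂q_{South} = 123 − 10q_{South} − 4q_{North} = 0, so q_{South} = 12.3 − 0.4q_{North}.
For North: ∂π/∂q_{North} = 105 − 14q_{North} − 4q_{South} = 0 ⇒ q_{North} = 7.5 − (2/7)q_{South}.
Substituting the second reaction function into the first: q_{South} = 12.3 − 0.4(7.5 − (2/7)q_{South}), which gives (31/35)q_{South} = 9.3 ⇒ q_{South} = 10.5.
Then q_{North} = 7.5 − (2/7)·10.5 = 4.5.
Price P = 160 − 4·15 = 100.
South's profit: (100 − 37)·10.5 − (10.5)² = 551.25.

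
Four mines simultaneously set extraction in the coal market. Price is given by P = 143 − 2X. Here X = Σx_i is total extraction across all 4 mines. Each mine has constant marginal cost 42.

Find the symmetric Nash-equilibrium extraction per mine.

A representative mine's profit is π_i = x_i(143 − 2X) − 42x_i, with X = x_i + Σ_{j≠i} x_j.
First-order condition: 101 − 4x_i − 2Σ_{j≠i} x_j = 0.
Imposing symmetry (x_j = x for all j) turns Σ_{j≠i} x_j into 3x, so 101 = 10x and x = 10.1.

10.1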